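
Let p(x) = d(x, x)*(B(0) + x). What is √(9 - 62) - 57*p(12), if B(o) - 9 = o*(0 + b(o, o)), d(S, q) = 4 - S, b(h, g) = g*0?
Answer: 9576 + I*√53 ≈ 9576.0 + 7.2801*I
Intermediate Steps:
b(h, g) = 0
B(o) = 9 (B(o) = 9 + o*(0 + 0) = 9 + o*0 = 9 + 0 = 9)
p(x) = (4 - x)*(9 + x)
√(9 - 62) - 57*p(12) = √(9 - 62) - (-57)*(-4 + 12)*(9 + 12) = √(-53) - (-57)*8*21 = I*√53 - 57*(-168) = I*√53 + 9576 = 9576 + I*√53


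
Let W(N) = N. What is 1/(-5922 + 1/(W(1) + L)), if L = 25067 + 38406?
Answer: -63474/375893027 ≈ -0.00016886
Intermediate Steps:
L = 63473
1/(-5922 + 1/(W(1) + L)) = 1/(-5922 + 1/(1 + 63473)) = 1/(-5922 + 1/63474) = 1/(-375893027/63474) = -63474/375893027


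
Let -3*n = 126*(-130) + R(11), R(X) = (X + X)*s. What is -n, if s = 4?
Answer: -16292/3 ≈ -5430.7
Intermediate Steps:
R(X) = 8*X (R(X) = (X + X)*4 = (2*X)*4 = 8*X)
n = 16292/3 (n = -(126*(-130) + 8*11)/3 = -(-16380 + 88)/3 = -1/3*(-16292) = 16292/3 ≈ 5430.7)
-n = -1*16292/3 = -16292/3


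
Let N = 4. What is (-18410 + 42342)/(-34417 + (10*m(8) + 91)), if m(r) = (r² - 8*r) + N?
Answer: -386/553 ≈ -0.69801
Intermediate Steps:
m(r) = 4 + r² - 8*r (m(r) = (r² - 8*r) + 4 = 4 + r² - 8*r)
(-18410 + 42342)/(-34417 + (10*m(8) + 91)) = (-18410 + 42342)/(-34417 + (10*(4 + 8² - 8*8) + 91)) = 23932/(-34417 + (10*(4 + 64 - 64) + 91)) = 23932/(-34417 + (10*4 + 91)) = 23932/(-34417 + (40 + 91)) = 23932/(-34417 + 131) = 23932/(-34286) = 23932*(-1/34286) = -386/553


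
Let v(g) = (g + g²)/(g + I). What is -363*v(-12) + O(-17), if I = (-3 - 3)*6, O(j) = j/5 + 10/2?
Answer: 19997/20 ≈ 999.85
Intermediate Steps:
O(j) = 5 + j/5 (O(j) = j*(⅕) + 10*(½) = j/5 + 5 = 5 + j/5)
I = -36 (I = -6*6 = -36)
v(g) = (g + g²)/(-36 + g) (v(g) = (g + g²)/(g - 36) = (g + g²)/(-36 + g))
-363*v(-12) + O(-17) = -(-4356)*(1 - 12)/(-36 - 12) + (5 + (⅕)*(-17)) = -(-4356)*(-11)/(-48) + (5 - 17/5) = -(-4356)*(-1)*(-11)/48 + 8/5 = -363*(-11/4) + 8/5 = 3993/4 + 8/5 = 19997/20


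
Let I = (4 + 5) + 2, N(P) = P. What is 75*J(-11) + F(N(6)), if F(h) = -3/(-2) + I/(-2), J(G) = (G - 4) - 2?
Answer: -1279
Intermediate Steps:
I = 11 (I = 9 + 2 = 11)
J(G) = -6 + G (J(G) = (-4 + G) - 2 = -6 + G)
F(h) = -4 (F(h) = -3/(-2) + 11/(-2) = -3*(-½) + 11*(-½) = 3/2 - 11/2 = -4)
75*J(-11) + F(N(6)) = 75*(-6 - 11) - 4 = 75*(-17) - 4 = -1275 - 4 = -1279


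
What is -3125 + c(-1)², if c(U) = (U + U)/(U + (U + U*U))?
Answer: -3121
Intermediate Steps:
c(U) = 2*U/(U² + 2*U) (c(U) = (2*U)/(U + (U + U²)) = (2*U)/(U² + 2*U) = 2*U/(U² + 2*U))
-3125 + c(-1)² = -3125 + (2/(2 - 1))² = -3125 + (2/1)² = -3125 + (2*1)² = -3125 + 2² = -3125 + 4 = -3121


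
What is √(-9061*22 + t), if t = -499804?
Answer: I*√699146 ≈ 836.15*I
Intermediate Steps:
√(-9061*22 + t) = √(-9061*22 - 499804) = √(-199342 - 499804) = √(-699146) = I*√699146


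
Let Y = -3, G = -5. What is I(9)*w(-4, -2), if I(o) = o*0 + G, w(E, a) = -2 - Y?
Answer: -5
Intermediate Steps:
w(E, a) = 1 (w(E, a) = -2 - 1*(-3) = -2 + 3 = 1)
I(o) = -5 (I(o) = o*0 - 5 = 0 - 5 = -5)
I(9)*w(-4, -2) = -5*1 = -5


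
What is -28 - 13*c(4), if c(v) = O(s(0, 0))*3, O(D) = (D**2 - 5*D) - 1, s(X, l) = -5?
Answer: -1939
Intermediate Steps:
O(D) = -1 + D**2 - 5*D
c(v) = 147 (c(v) = (-1 + (-5)**2 - 5*(-5))*3 = (-1 + 25 + 25)*3 = 49*3 = 147)
-28 - 13*c(4) = -28 - 13*147 = -28 - 1911 = -1939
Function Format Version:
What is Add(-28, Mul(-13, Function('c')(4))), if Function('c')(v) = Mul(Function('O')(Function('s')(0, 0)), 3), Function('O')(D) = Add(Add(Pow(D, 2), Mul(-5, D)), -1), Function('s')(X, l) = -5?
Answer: -1939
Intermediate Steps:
Function('O')(D) = Add(-1, Pow(D, 2), Mul(-5, D))
Function('c')(v) = 147 (Function('c')(v) = Mul(Add(-1, Pow(-5, 2), Mul(-5, -5)), 3) = Mul(Add(-1, 25, 25), 3) = Mul(49, 3) = 147)
Add(-28, Mul(-13, Function('c')(4))) = Add(-28, Mul(-13, 147)) = Add(-28, -1911) = -1939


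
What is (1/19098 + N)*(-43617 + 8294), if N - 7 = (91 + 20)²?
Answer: -8316452241835/19098 ≈ -4.3546e+8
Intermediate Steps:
N = 12328 (N = 7 + (91 + 20)² = 7 + 111² = 7 + 12321 = 12328)
(1/19098 + N)*(-43617 + 8294) = (1/19098 + 12328)*(-43617 + 8294) = (1/19098 + 12328)*(-35323) = (235440145/19098)*(-35323) = -8316452241835/19098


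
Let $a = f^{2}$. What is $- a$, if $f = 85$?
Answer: $-7225$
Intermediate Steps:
$a = 7225$ ($a = 85^{2} = 7225$)
$- a = \left(-1\right) 7225 = -7225$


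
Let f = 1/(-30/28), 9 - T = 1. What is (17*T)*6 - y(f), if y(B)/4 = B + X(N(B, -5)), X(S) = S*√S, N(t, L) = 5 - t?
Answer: 12296/15 - 356*√1335/225 ≈ 761.92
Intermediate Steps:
T = 8 (T = 9 - 1*1 = 9 - 1 = 8)
X(S) = S^(3/2)
f = -14/15 (f = 1/(-30*1/28) = 1/(-15/14) = -14/15 ≈ -0.93333)
y(B) = 4*B + 4*(5 - B)^(3/2) (y(B) = 4*(B + (5 - B)^(3/2)) = 4*B + 4*(5 - B)^(3/2))
(17*T)*6 - y(f) = (17*8)*6 - (4*(-14/15) + 4*(5 - 1*(-14/15))^(3/2)) = 136*6 - (-56/15 + 4*(5 + 14/15)^(3/2)) = 816 - (-56/15 + 4*(89/15)^(3/2)) = 816 - (-56/15 + 4*(89*√1335/225)) = 816 - (-56/15 + 356*√1335/225) = 816 + (56/15 - 356*√1335/225) = 12296/15 - 356*√1335/225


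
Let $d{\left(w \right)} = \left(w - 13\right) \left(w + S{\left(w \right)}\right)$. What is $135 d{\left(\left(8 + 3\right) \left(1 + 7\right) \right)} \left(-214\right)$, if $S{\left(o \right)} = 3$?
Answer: $-197174250$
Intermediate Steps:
$d{\left(w \right)} = \left(-13 + w\right) \left(3 + w\right)$ ($d{\left(w \right)} = \left(w - 13\right) \left(w + 3\right) = \left(-13 + w\right) \left(3 + w\right)$)
$135 d{\left(\left(8 + 3\right) \left(1 + 7\right) \right)} \left(-214\right) = 135 \left(-39 + \left(\left(8 + 3\right) \left(1 + 7\right)\right)^{2} - 10 \left(8 + 3\right) \left(1 + 7\right)\right) \left(-214\right) = 135 \left(-39 + \left(11 \cdot 8\right)^{2} - 10 \cdot 11 \cdot 8\right) \left(-214\right) = 135 \left(-39 + 88^{2} - 880\right) \left(-214\right) = 135 \left(-39 + 7744 - 880\right) \left(-214\right) = 135 \cdot 6825 \left(-214\right) = 921375 \left(-214\right) = -197174250$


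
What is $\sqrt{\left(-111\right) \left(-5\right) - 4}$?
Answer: $\sqrt{551} \approx 23.473$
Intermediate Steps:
$\sqrt{\left(-111\right) \left(-5\right) - 4} = \sqrt{555 - 4} = \sqrt{551}$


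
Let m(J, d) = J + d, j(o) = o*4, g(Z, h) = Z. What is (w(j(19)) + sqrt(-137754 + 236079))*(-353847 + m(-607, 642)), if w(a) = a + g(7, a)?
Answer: -29366396 - 5307180*sqrt(437) ≈ -1.4031e+8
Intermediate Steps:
j(o) = 4*o
w(a) = 7 + a (w(a) = a + 7 = 7 + a)
(w(j(19)) + sqrt(-137754 + 236079))*(-353847 + m(-607, 642)) = ((7 + 4*19) + sqrt(-137754 + 236079))*(-353847 + (-607 + 642)) = ((7 + 76) + sqrt(98325))*(-353847 + 35) = (83 + 15*sqrt(437))*(-353812) = -29366396 - 5307180*sqrt(437)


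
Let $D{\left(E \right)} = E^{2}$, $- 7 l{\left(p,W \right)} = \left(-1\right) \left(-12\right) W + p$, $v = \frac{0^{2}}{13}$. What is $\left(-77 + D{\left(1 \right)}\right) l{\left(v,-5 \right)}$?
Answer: $- \frac{4560}{7} \approx -651.43$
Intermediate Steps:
$v = 0$ ($v = 0 \cdot \frac{1}{13} = 0$)
$l{\left(p,W \right)} = - \frac{12 W}{7} - \frac{p}{7}$ ($l{\left(p,W \right)} = - \frac{\left(-1\right) \left(-12\right) W + p}{7} = - \frac{12 W + p}{7} = - \frac{p + 12 W}{7} = - \frac{12 W}{7} - \frac{p}{7}$)
$\left(-77 + D{\left(1 \right)}\right) l{\left(v,-5 \right)} = \left(-77 + 1^{2}\right) \left(\left(- \frac{12}{7}\right) \left(-5\right) - 0\right) = \left(-77 + 1\right) \left(\frac{60}{7} + 0\right) = \left(-76\right) \frac{60}{7} = - \frac{4560}{7}$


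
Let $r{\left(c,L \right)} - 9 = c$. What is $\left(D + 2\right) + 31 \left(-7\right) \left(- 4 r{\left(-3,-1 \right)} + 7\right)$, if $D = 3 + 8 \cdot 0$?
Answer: $3694$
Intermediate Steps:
$D = 3$ ($D = 3 + 0 = 3$)
$r{\left(c,L \right)} = 9 + c$
$\left(D + 2\right) + 31 \left(-7\right) \left(- 4 r{\left(-3,-1 \right)} + 7\right) = \left(3 + 2\right) + 31 \left(-7\right) \left(- 4 \left(9 - 3\right) + 7\right) = 5 - 217 \left(\left(-4\right) 6 + 7\right) = 5 - 217 \left(-24 + 7\right) = 5 - -3689 = 5 + 3689 = 3694$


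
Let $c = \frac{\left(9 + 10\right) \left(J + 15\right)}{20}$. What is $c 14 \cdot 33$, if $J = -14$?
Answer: $\frac{4389}{10} \approx 438.9$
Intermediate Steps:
$c = \frac{19}{20}$ ($c = \frac{\left(9 + 10\right) \left(-14 + 15\right)}{20} = 19 \cdot 1 \cdot \frac{1}{20} = 19 \cdot \frac{1}{20} = \frac{19}{20} \approx 0.95$)
$c 14 \cdot 33 = \frac{19}{20} \cdot 14 \cdot 33 = \frac{133}{10} \cdot 33 = \frac{4389}{10}$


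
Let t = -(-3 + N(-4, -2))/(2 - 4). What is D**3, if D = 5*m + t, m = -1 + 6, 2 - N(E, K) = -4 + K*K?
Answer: 117649/8 ≈ 14706.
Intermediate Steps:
N(E, K) = 6 - K**2 (N(E, K) = 2 - (-4 + K*K) = 2 - (-4 + K**2) = 2 + (4 - K**2) = 6 - K**2)
t = -1/2 (t = -(-3 + (6 - 1*(-2)**2))/(2 - 4) = -(-3 + (6 - 1*4))/(-2) = -(-3 + (6 - 4))*(-1)/2 = -(-3 + 2)*(-1)/2 = -(-1)*(-1)/2 = -1*1/2 = -1/2 ≈ -0.50000)
m = 5
D = 49/2 (D = 5*5 - 1/2 = 25 - 1/2 = 49/2 ≈ 24.500)
D**3 = (49/2)**3 = 117649/8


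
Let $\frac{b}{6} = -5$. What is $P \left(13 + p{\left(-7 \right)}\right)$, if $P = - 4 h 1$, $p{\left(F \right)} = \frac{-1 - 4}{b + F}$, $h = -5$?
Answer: $\frac{9720}{37} \approx 262.7$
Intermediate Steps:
$b = -30$ ($b = 6 \left(-5\right) = -30$)
$p{\left(F \right)} = - \frac{5}{-30 + F}$ ($p{\left(F \right)} = \frac{-1 - 4}{-30 + F} = - \frac{5}{-30 + F}$)
$P = 20$ ($P = \left(-4\right) \left(-5\right) 1 = 20 \cdot 1 = 20$)
$P \left(13 + p{\left(-7 \right)}\right) = 20 \left(13 - \frac{5}{-30 - 7}\right) = 20 \left(13 - \frac{5}{-37}\right) = 20 \left(13 - - \frac{5}{37}\right) = 20 \left(13 + \frac{5}{37}\right) = 20 \cdot \frac{486}{37} = \frac{9720}{37}$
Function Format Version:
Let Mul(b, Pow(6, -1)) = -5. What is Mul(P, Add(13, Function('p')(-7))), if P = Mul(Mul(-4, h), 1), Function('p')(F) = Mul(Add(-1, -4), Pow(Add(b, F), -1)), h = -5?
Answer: Rational(9720, 37) ≈ 262.70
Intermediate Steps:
b = -30 (b = Mul(6, -5) = -30)
Function('p')(F) = Mul(-5, Pow(Add(-30, F), -1)) (Function('p')(F) = Mul(Add(-1, -4), Pow(Add(-30, F), -1)) = Mul(-5, Pow(Add(-30, F), -1)))
P = 20 (P = Mul(Mul(-4, -5), 1) = Mul(20, 1) = 20)
Mul(P, Add(13, Function('p')(-7))) = Mul(20, Add(13, Mul(-5, Pow(Add(-30, -7), -1)))) = Mul(20, Add(13, Mul(-5, Pow(-37, -1)))) = Mul(20, Add(13, Mul(-5, Rational(-1, 37)))) = Mul(20, Add(13, Rational(5, 37))) = Mul(20, Rational(486, 37)) = Rational(9720, 37)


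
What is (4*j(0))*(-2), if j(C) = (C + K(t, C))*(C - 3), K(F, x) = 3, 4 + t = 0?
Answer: 72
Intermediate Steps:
t = -4 (t = -4 + 0 = -4)
j(C) = (-3 + C)*(3 + C) (j(C) = (C + 3)*(C - 3) = (3 + C)*(-3 + C) = (-3 + C)*(3 + C))
(4*j(0))*(-2) = (4*(-9 + 0²))*(-2) = (4*(-9 + 0))*(-2) = (4*(-9))*(-2) = -36*(-2) = 72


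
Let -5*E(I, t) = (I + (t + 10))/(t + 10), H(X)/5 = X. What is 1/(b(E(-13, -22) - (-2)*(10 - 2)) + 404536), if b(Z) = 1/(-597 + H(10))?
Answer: 547/221281191 ≈ 2.4720e-6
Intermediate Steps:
H(X) = 5*X
E(I, t) = -(10 + I + t)/(5*(10 + t)) (E(I, t) = -(I + (t + 10))/(5*(t + 10)) = -(I + (10 + t))/(5*(10 + t)) = -(10 + I + t)/(5*(10 + t)))
b(Z) = -1/547 (b(Z) = 1/(-597 + 5*10) = 1/(-597 + 50) = 1/(-547) = -1/547)
1/(b(E(-13, -22) - (-2)*(10 - 2)) + 404536) = 1/(-1/547 + 404536) = 1/(221281191/547) = 547/221281191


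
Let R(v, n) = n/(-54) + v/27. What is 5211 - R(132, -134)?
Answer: 140498/27 ≈ 5203.6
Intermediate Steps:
R(v, n) = -n/54 + v/27 (R(v, n) = n*(-1/54) + v*(1/27) = -n/54 + v/27)
5211 - R(132, -134) = 5211 - (-1/54*(-134) + (1/27)*132) = 5211 - (67/27 + 44/9) = 5211 - 1*199/27 = 5211 - 199/27 = 140498/27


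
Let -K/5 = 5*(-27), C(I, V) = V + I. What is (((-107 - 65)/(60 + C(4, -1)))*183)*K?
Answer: -2360700/7 ≈ -3.3724e+5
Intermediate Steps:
C(I, V) = I + V
K = 675 (K = -25*(-27) = -5*(-135) = 675)
(((-107 - 65)/(60 + C(4, -1)))*183)*K = (((-107 - 65)/(60 + (4 - 1)))*183)*675 = (-172/(60 + 3)*183)*675 = (-172/63*183)*675 = (-172*1/63*183)*675 = -172/63*183*675 = -10492/21*675 = -2360700/7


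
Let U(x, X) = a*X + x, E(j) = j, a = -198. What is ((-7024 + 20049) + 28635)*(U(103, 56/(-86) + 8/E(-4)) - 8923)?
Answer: -14859622080/43 ≈ -3.4557e+8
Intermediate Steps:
U(x, X) = x - 198*X (U(x, X) = -198*X + x = x - 198*X)
((-7024 + 20049) + 28635)*(U(103, 56/(-86) + 8/E(-4)) - 8923) = ((-7024 + 20049) + 28635)*((103 - 198*(56/(-86) + 8/(-4))) - 8923) = (13025 + 28635)*((103 - 198*(56*(-1/86) + 8*(-¼))) - 8923) = 41660*((103 - 198*(-28/43 - 2)) - 8923) = 41660*((103 - 198*(-114/43)) - 8923) = 41660*((103 + 22572/43) - 8923) = 41660*(27001/43 - 8923) = 41660*(-356688/43) = -14859622080/43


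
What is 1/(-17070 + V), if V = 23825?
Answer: 1/6755 ≈ 0.00014804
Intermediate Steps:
1/(-17070 + V) = 1/(-17070 + 23825) = 1/6755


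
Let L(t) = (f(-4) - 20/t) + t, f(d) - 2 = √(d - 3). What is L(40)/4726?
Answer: 83/9452 + I*√7/4726 ≈ 0.0087812 + 0.00055983*I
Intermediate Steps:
f(d) = 2 + √(-3 + d) (f(d) = 2 + √(d - 3) = 2 + √(-3 + d))
L(t) = 2 + t - 20/t + I*√7 (L(t) = ((2 + √(-3 - 4)) - 20/t) + t = ((2 + √(-7)) - 20/t) + t = ((2 + I*√7) - 20/t) + t = (2 - 20/t + I*√7) + t = 2 + t - 20/t + I*√7)
L(40)/4726 = (2 + 40 - 20/40 + I*√7)/4726 = (2 + 40 - 20*1/40 + I*√7)*(1/4726) = (2 + 40 - ½ + I*√7)*(1/4726) = (83/2 + I*√7)*(1/4726) = 83/9452 + I*√7/4726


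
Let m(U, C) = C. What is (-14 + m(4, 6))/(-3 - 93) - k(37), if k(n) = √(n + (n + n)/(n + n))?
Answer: 1/12 - √38 ≈ -6.0811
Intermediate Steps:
k(n) = √(1 + n) (k(n) = √(n + (2*n)/((2*n))) = √(n + (2*n)*(1/(2*n))) = √(n + 1) = √(1 + n))
(-14 + m(4, 6))/(-3 - 93) - k(37) = (-14 + 6)/(-3 - 93) - √(1 + 37) = -8/(-96) - √38 = -1/96*(-8) - √38 = 1/12 - √38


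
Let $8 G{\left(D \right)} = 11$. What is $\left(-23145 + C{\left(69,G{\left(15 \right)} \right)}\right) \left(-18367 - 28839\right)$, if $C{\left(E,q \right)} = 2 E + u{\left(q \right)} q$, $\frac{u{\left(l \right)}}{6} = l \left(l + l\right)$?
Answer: $\frac{69414133509}{64} \approx 1.0846 \cdot 10^{9}$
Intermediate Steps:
$G{\left(D \right)} = \frac{11}{8}$ ($G{\left(D \right)} = \frac{1}{8} \cdot 11 = \frac{11}{8}$)
$u{\left(l \right)} = 12 l^{2}$ ($u{\left(l \right)} = 6 l \left(l + l\right) = 6 l 2 l = 6 \cdot 2 l^{2} = 12 l^{2}$)
$C{\left(E,q \right)} = 2 E + 12 q^{3}$ ($C{\left(E,q \right)} = 2 E + 12 q^{2} q = 2 E + 12 q^{3}$)
$\left(-23145 + C{\left(69,G{\left(15 \right)} \right)}\right) \left(-18367 - 28839\right) = \left(-23145 + \left(2 \cdot 69 + 12 \left(\frac{11}{8}\right)^{3}\right)\right) \left(-18367 - 28839\right) = \left(-23145 + \left(138 + 12 \cdot \frac{1331}{512}\right)\right) \left(-47206\right) = \left(-23145 + \left(138 + \frac{3993}{128}\right)\right) \left(-47206\right) = \left(-23145 + \frac{21657}{128}\right) \left(-47206\right) = \left(- \frac{2940903}{128}\right) \left(-47206\right) = \frac{69414133509}{64}$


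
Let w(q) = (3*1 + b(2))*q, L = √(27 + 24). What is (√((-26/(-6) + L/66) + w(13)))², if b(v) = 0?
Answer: 130/3 + √51/66 ≈ 43.442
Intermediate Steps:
L = √51 ≈ 7.1414
w(q) = 3*q (w(q) = (3*1 + 0)*q = (3 + 0)*q = 3*q)
(√((-26/(-6) + L/66) + w(13)))² = (√((-26/(-6) + √51/66) + 3*13))² = (√((-26*(-⅙) + √51*(1/66)) + 39))² = (√((13/3 + √51/66) + 39))² = (√(130/3 + √51/66))² = 130/3 + √51/66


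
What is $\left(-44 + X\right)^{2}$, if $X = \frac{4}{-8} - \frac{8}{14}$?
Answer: $\frac{398161}{196} \approx 2031.4$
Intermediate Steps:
$X = - \frac{15}{14}$ ($X = 4 \left(- \frac{1}{8}\right) - \frac{4}{7} = - \frac{1}{2} - \frac{4}{7} = - \frac{15}{14} \approx -1.0714$)
$\left(-44 + X\right)^{2} = \left(-44 - \frac{15}{14}\right)^{2} = \left(- \frac{631}{14}\right)^{2} = \frac{398161}{196}$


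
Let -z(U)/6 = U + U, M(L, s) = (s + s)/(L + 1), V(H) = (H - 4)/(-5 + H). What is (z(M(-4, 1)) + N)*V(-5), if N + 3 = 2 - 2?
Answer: 9/2 ≈ 4.5000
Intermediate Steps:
V(H) = (-4 + H)/(-5 + H)
M(L, s) = 2*s/(1 + L) (M(L, s) = (2*s)/(1 + L) = 2*s/(1 + L))
N = -3 (N = -3 + (2 - 2) = -3 + 0 = -3)
z(U) = -12*U (z(U) = -6*(U + U) = -12*U)
(z(M(-4, 1)) + N)*V(-5) = (-24/(1 - 4) - 3)*((-4 - 5)/(-5 - 5)) = (-24/(-3) - 3)*(-9/(-10)) = (-24*(-1)/3 - 3)*(-1/10*(-9)) = (-12*(-2/3) - 3)*(9/10) = (8 - 3)*(9/10) = 5*(9/10) = 9/2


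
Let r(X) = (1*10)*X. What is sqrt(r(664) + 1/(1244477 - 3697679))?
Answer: sqrt(4440094260907262)/817734 ≈ 81.486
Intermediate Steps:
r(X) = 10*X
sqrt(r(664) + 1/(1244477 - 3697679)) = sqrt(10*664 + 1/(1244477 - 3697679)) = sqrt(6640 + 1/(-2453202)) = sqrt(6640 - 1/2453202) = sqrt(16289261279/2453202) = sqrt(4440094260907262)/817734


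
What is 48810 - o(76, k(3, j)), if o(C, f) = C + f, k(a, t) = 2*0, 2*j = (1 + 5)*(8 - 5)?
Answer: 48734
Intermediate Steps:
j = 9 (j = ((1 + 5)*(8 - 5))/2 = (6*3)/2 = (1/2)*18 = 9)
k(a, t) = 0
48810 - o(76, k(3, j)) = 48810 - (76 + 0) = 48810 - 1*76 = 48810 - 76 = 48734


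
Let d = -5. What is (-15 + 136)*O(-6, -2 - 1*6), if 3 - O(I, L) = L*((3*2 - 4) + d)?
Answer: -2541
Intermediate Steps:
O(I, L) = 3 + 3*L (O(I, L) = 3 - L*((3*2 - 4) - 5) = 3 - L*((6 - 4) - 5) = 3 - L*(2 - 5) = 3 - L*(-3) = 3 - (-3)*L = 3 + 3*L)
(-15 + 136)*O(-6, -2 - 1*6) = (-15 + 136)*(3 + 3*(-2 - 1*6)) = 121*(3 + 3*(-2 - 6)) = 121*(3 + 3*(-8)) = 121*(3 - 24) = 121*(-21) = -2541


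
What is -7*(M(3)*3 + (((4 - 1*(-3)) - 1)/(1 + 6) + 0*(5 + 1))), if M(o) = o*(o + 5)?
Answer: -510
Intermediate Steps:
M(o) = o*(5 + o)
-7*(M(3)*3 + (((4 - 1*(-3)) - 1)/(1 + 6) + 0*(5 + 1))) = -7*((3*(5 + 3))*3 + (((4 - 1*(-3)) - 1)/(1 + 6) + 0*(5 + 1))) = -7*((3*8)*3 + (((4 + 3) - 1)/7 + 0*6)) = -7*(24*3 + ((7 - 1)*(1/7) + 0)) = -7*(72 + (6*(1/7) + 0)) = -7*(72 + (6/7 + 0)) = -7*(72 + 6/7) = -7*510/7 = -510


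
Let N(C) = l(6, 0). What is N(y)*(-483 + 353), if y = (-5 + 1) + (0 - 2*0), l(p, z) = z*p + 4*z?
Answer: 0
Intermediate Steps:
l(p, z) = 4*z + p*z (l(p, z) = p*z + 4*z = 4*z + p*z)
y = -4 (y = -4 + (0 + 0) = -4 + 0 = -4)
N(C) = 0 (N(C) = 0*(4 + 6) = 0*10 = 0)
N(y)*(-483 + 353) = 0*(-483 + 353) = 0*(-130) = 0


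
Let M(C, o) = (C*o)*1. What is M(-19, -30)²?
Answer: 324900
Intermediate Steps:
M(C, o) = C*o
M(-19, -30)² = (-19*(-30))² = 570² = 324900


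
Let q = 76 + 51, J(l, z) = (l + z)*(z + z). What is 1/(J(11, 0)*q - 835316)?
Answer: -1/835316 ≈ -1.1972e-6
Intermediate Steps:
J(l, z) = 2*z*(l + z) (J(l, z) = (l + z)*(2*z) = 2*z*(l + z))
q = 127
1/(J(11, 0)*q - 835316) = 1/((2*0*(11 + 0))*127 - 835316) = 1/((2*0*11)*127 - 835316) = 1/(0*127 - 835316) = 1/(0 - 835316) = 1/(-835316) = -1/835316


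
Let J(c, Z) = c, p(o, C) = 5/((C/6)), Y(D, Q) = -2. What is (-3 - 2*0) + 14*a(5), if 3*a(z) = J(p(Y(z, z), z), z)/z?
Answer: 13/5 ≈ 2.6000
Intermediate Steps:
p(o, C) = 30/C (p(o, C) = 5/((C*(⅙))) = 5/((C/6)) = 5*(6/C) = 30/C)
a(z) = 10/z² (a(z) = ((30/z)/z)/3 = (30/z²)/3 = 10/z²)
(-3 - 2*0) + 14*a(5) = (-3 - 2*0) + 14*(10/5²) = (-3 + 0) + 14*(10*(1/25)) = -3 + 14*(⅖) = -3 + 28/5 = 13/5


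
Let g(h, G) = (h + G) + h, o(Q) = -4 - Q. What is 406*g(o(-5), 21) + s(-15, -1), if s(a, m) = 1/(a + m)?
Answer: 149407/16 ≈ 9337.9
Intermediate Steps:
g(h, G) = G + 2*h (g(h, G) = (G + h) + h = G + 2*h)
406*g(o(-5), 21) + s(-15, -1) = 406*(21 + 2*(-4 - 1*(-5))) + 1/(-15 - 1) = 406*(21 + 2*(-4 + 5)) + 1/(-16) = 406*(21 + 2*1) - 1/16 = 406*(21 + 2) - 1/16 = 406*23 - 1/16 = 9338 - 1/16 = 149407/16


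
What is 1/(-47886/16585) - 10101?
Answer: -483713071/47886 ≈ -10101.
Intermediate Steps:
1/(-47886/16585) - 10101 = -16585/47886 - 10101 = -483713071/47886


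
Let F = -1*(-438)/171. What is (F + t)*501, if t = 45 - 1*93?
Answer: -432530/19 ≈ -22765.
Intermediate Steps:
F = 146/57 (F = 438*(1/171) = 146/57 ≈ 2.5614)
t = -48 (t = 45 - 93 = -48)
(F + t)*501 = (146/57 - 48)*501 = -2590/57*501 = -432530/19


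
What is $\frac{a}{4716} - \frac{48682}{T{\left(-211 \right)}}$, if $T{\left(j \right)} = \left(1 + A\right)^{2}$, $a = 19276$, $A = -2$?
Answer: $- \frac{57391259}{1179} \approx -48678.0$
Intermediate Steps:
$T{\left(j \right)} = 1$ ($T{\left(j \right)} = \left(1 - 2\right)^{2} = \left(-1\right)^{2} = 1$)
$\frac{a}{4716} - \frac{48682}{T{\left(-211 \right)}} = \frac{19276}{4716} - \frac{48682}{1} = 19276 \cdot \frac{1}{4716} - 48682 = \frac{4819}{1179} - 48682 = - \frac{57391259}{1179}$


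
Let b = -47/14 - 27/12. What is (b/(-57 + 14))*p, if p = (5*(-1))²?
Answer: 3925/1204 ≈ 3.2600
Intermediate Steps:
b = -157/28 (b = -47*1/14 - 27*1/12 = -47/14 - 9/4 = -157/28 ≈ -5.6071)
p = 25 (p = (-5)² = 25)
(b/(-57 + 14))*p = -157/(28*(-57 + 14))*25 = -157/28/(-43)*25 = -157/28*(-1/43)*25 = (157/1204)*25 = 3925/1204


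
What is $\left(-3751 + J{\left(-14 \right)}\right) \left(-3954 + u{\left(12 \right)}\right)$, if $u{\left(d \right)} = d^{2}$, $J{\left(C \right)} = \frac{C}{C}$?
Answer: $14287500$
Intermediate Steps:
$J{\left(C \right)} = 1$
$\left(-3751 + J{\left(-14 \right)}\right) \left(-3954 + u{\left(12 \right)}\right) = \left(-3751 + 1\right) \left(-3954 + 12^{2}\right) = - 3750 \left(-3954 + 144\right) = \left(-3750\right) \left(-3810\right) = 14287500$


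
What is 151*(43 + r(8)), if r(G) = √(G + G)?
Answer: 7097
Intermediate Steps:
r(G) = √2*√G (r(G) = √(2*G) = √2*√G)
151*(43 + r(8)) = 151*(43 + √2*√8) = 151*(43 + √2*(2*√2)) = 151*(43 + 4) = 151*47 = 7097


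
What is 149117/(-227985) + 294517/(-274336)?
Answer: -108053619557/62544492960 ≈ -1.7276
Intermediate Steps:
149117/(-227985) + 294517/(-274336) = 149117*(-1/227985) + 294517*(-1/274336) = -149117/227985 - 294517/274336 = -108053619557/62544492960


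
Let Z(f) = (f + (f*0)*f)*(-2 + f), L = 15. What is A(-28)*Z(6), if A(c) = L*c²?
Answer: 282240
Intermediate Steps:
A(c) = 15*c²
Z(f) = f*(-2 + f) (Z(f) = (f + 0*f)*(-2 + f) = (f + 0)*(-2 + f) = f*(-2 + f))
A(-28)*Z(6) = (15*(-28)²)*(6*(-2 + 6)) = (15*784)*(6*4) = 11760*24 = 282240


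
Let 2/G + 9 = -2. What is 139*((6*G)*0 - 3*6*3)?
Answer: -7506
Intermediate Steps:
G = -2/11 (G = 2/(-9 - 2) = 2/(-11) = 2*(-1/11) = -2/11 ≈ -0.18182)
139*((6*G)*0 - 3*6*3) = 139*((6*(-2/11))*0 - 3*6*3) = 139*(-12/11*0 - 18*3) = 139*(0 - 54) = 139*(-54) = -7506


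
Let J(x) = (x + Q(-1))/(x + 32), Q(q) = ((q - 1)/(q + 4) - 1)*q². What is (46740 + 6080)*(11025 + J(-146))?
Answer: 5241680270/9 ≈ 5.8241e+8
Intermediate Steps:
Q(q) = q²*(-1 + (-1 + q)/(4 + q)) (Q(q) = ((-1 + q)/(4 + q) - 1)*q² = (-1 + (-1 + q)/(4 + q))*q² = q²*(-1 + (-1 + q)/(4 + q)))
J(x) = (-5/3 + x)/(32 + x) (J(x) = (x - 5*(-1)²/(4 - 1))/(x + 32) = (x - 5*1/3)/(32 + x) = (x - 5*1*⅓)/(32 + x) = (x - 5/3)/(32 + x) = (-5/3 + x)/(32 + x))
(46740 + 6080)*(11025 + J(-146)) = (46740 + 6080)*(11025 + (-5/3 - 146)/(32 - 146)) = 52820*(11025 - 443/3/(-114)) = 52820*(11025 - 1/114*(-443/3)) = 52820*(11025 + 443/342) = 52820*(3770993/342) = 5241680270/9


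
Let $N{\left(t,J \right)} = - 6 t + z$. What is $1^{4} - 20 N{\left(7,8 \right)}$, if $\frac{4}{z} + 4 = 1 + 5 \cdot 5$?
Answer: $\frac{9211}{11} \approx 837.36$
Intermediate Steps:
$z = \frac{2}{11}$ ($z = \frac{4}{-4 + \left(1 + 5 \cdot 5\right)} = \frac{4}{-4 + \left(1 + 25\right)} = \frac{4}{-4 + 26} = \frac{4}{22} = 4 \cdot \frac{1}{22} = \frac{2}{11} \approx 0.18182$)
$N{\left(t,J \right)} = \frac{2}{11} - 6 t$ ($N{\left(t,J \right)} = - 6 t + \frac{2}{11} = \frac{2}{11} - 6 t$)
$1^{4} - 20 N{\left(7,8 \right)} = 1^{4} - 20 \left(\frac{2}{11} - 42\right) = 1 - 20 \left(\frac{2}{11} - 42\right) = 1 - - \frac{9200}{11} = 1 + \frac{9200}{11} = \frac{9211}{11}$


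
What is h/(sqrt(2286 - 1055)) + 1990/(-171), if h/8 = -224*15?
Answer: -1990/171 - 26880*sqrt(1231)/1231 ≈ -777.76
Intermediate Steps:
h = -26880 (h = 8*(-224*15) = 8*(-3360) = -26880)
h/(sqrt(2286 - 1055)) + 1990/(-171) = -26880/sqrt(2286 - 1055) + 1990/(-171) = -26880*sqrt(1231)/1231 + 1990*(-1/171) = -26880*sqrt(1231)/1231 - 1990/171 = -1990/171 - 26880*sqrt(1231)/1231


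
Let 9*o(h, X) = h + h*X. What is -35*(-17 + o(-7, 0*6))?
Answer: 5600/9 ≈ 622.22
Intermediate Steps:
o(h, X) = h/9 + X*h/9 (o(h, X) = (h + h*X)/9 = (h + X*h)/9 = h/9 + X*h/9)
-35*(-17 + o(-7, 0*6)) = -35*(-17 + (⅑)*(-7)*(1 + 0*6)) = -35*(-17 + (⅑)*(-7)*(1 + 0)) = -35*(-17 + (⅑)*(-7)*1) = -35*(-17 - 7/9) = -35*(-160/9) = 5600/9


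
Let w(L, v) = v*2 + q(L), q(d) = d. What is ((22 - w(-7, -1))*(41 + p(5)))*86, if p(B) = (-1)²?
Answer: 111972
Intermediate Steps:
p(B) = 1
w(L, v) = L + 2*v (w(L, v) = v*2 + L = 2*v + L = L + 2*v)
((22 - w(-7, -1))*(41 + p(5)))*86 = ((22 - (-7 + 2*(-1)))*(41 + 1))*86 = ((22 - (-7 - 2))*42)*86 = ((22 - 1*(-9))*42)*86 = ((22 + 9)*42)*86 = (31*42)*86 = 1302*86 = 111972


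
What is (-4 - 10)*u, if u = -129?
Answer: 1806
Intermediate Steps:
(-4 - 10)*u = (-4 - 10)*(-129) = -14*(-129) = 1806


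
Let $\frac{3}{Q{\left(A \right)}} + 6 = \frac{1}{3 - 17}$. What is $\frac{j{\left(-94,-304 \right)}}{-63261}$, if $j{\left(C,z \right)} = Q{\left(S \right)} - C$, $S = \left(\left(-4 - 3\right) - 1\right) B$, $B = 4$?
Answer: $- \frac{7948}{5377185} \approx -0.0014781$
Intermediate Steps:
$S = -32$ ($S = \left(\left(-4 - 3\right) - 1\right) 4 = \left(-7 - 1\right) 4 = \left(-8\right) 4 = -32$)
$Q{\left(A \right)} = - \frac{42}{85}$ ($Q{\left(A \right)} = \frac{3}{-6 + \frac{1}{3 - 17}} = \frac{3}{-6 + \frac{1}{-14}} = \frac{3}{-6 - \frac{1}{14}} = \frac{3}{- \frac{85}{14}} = 3 \left(- \frac{14}{85}\right) = - \frac{42}{85}$)
$j{\left(C,z \right)} = - \frac{42}{85} - C$
$\frac{j{\left(-94,-304 \right)}}{-63261} = \frac{- \frac{42}{85} - -94}{-63261} = \left(- \frac{42}{85} + 94\right) \left(- \frac{1}{63261}\right) = \frac{7948}{85} \left(- \frac{1}{63261}\right) = - \frac{7948}{5377185}$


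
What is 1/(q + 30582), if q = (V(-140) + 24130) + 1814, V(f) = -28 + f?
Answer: 1/56358 ≈ 1.7744e-5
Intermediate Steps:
q = 25776 (q = ((-28 - 140) + 24130) + 1814 = (-168 + 24130) + 1814 = 23962 + 1814 = 25776)
1/(q + 30582) = 1/(25776 + 30582) = 1/56358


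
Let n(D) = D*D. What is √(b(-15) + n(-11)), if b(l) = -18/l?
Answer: √3055/5 ≈ 11.054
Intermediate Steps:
n(D) = D²
√(b(-15) + n(-11)) = √(-18/(-15) + (-11)²) = √(-18*(-1/15) + 121) = √(6/5 + 121) = √(611/5) = √3055/5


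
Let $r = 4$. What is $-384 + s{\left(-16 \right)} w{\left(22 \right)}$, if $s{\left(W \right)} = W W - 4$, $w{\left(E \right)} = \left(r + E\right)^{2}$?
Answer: $169968$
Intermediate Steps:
$w{\left(E \right)} = \left(4 + E\right)^{2}$
$s{\left(W \right)} = -4 + W^{2}$ ($s{\left(W \right)} = W^{2} - 4 = -4 + W^{2}$)
$-384 + s{\left(-16 \right)} w{\left(22 \right)} = -384 + \left(-4 + \left(-16\right)^{2}\right) \left(4 + 22\right)^{2} = -384 + \left(-4 + 256\right) 26^{2} = -384 + 252 \cdot 676 = -384 + 170352 = 169968$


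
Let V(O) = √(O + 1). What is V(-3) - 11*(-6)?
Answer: 66 + I*√2 ≈ 66.0 + 1.4142*I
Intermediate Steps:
V(O) = √(1 + O)
V(-3) - 11*(-6) = √(1 - 3) - 11*(-6) = √(-2) + 66 = I*√2 + 66 = 66 + I*√2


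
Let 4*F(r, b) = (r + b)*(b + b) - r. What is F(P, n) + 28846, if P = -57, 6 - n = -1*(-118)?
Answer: 153297/4 ≈ 38324.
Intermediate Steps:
n = -112 (n = 6 - (-1)*(-118) = 6 - 1*118 = 6 - 118 = -112)
F(r, b) = -r/4 + b*(b + r)/2 (F(r, b) = ((r + b)*(b + b) - r)/4 = ((b + r)*(2*b) - r)/4 = (2*b*(b + r) - r)/4 = (-r + 2*b*(b + r))/4 = -r/4 + b*(b + r)/2)
F(P, n) + 28846 = ((½)*(-112)² - ¼*(-57) + (½)*(-112)*(-57)) + 28846 = ((½)*12544 + 57/4 + 3192) + 28846 = (6272 + 57/4 + 3192) + 28846 = 37913/4 + 28846 = 153297/4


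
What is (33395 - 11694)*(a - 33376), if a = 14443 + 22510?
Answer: 77624477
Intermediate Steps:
a = 36953
(33395 - 11694)*(a - 33376) = (33395 - 11694)*(36953 - 33376) = 21701*3577 = 77624477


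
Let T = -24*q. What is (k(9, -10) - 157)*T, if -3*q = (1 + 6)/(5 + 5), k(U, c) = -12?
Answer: -4732/5 ≈ -946.40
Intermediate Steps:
q = -7/30 (q = -(1 + 6)/(3*(5 + 5)) = -7/(3*10) = -⅓*7/10 = -7/30 ≈ -0.23333)
T = 28/5 (T = -24*(-7/30) = 28/5 ≈ 5.6000)
(k(9, -10) - 157)*T = (-12 - 157)*(28/5) = -169*28/5 = -4732/5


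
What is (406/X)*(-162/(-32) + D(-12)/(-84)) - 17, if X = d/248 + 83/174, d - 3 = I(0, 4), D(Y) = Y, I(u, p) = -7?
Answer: 4129921/904 ≈ 4568.5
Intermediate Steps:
d = -4 (d = 3 - 7 = -4)
X = 1243/2697 (X = -4/248 + 83/174 = -4*1/248 + 83*(1/174) = -1/62 + 83/174 = 1243/2697 ≈ 0.46088)
(406/X)*(-162/(-32) + D(-12)/(-84)) - 17 = (406/(1243/2697))*(-162/(-32) - 12/(-84)) - 17 = (406*(2697/1243))*(-162*(-1/32) - 12*(-1/84)) - 17 = 1094982*(81/16 + ⅐)/1243 - 17 = (1094982/1243)*(583/112) - 17 = 4145289/904 - 17 = 4129921/904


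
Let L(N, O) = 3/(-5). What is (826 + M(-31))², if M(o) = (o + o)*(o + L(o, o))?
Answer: 193933476/25 ≈ 7.7573e+6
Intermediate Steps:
L(N, O) = -⅗ (L(N, O) = 3*(-⅕) = -⅗)
M(o) = 2*o*(-⅗ + o) (M(o) = (o + o)*(o - ⅗) = (2*o)*(-⅗ + o) = 2*o*(-⅗ + o))
(826 + M(-31))² = (826 + (⅖)*(-31)*(-3 + 5*(-31)))² = (826 + (⅖)*(-31)*(-3 - 155))² = (826 + (⅖)*(-31)*(-158))² = (826 + 9796/5)² = (13926/5)² = 193933476/25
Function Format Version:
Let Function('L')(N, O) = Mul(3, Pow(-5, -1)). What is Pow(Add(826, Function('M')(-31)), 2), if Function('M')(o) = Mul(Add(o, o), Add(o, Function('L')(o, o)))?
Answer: Rational(193933476, 25) ≈ 7.7573e+6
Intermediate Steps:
Function('L')(N, O) = Rational(-3, 5) (Function('L')(N, O) = Mul(3, Rational(-1, 5)) = Rational(-3, 5))
Function('M')(o) = Mul(2, o, Add(Rational(-3, 5), o)) (Function('M')(o) = Mul(Add(o, o), Add(o, Rational(-3, 5))) = Mul(Mul(2, o), Add(Rational(-3, 5), o)) = Mul(2, o, Add(Rational(-3, 5), o)))
Pow(Add(826, Function('M')(-31)), 2) = Pow(Add(826, Mul(Rational(2, 5), -31, Add(-3, Mul(5, -31)))), 2) = Pow(Add(826, Mul(Rational(2, 5), -31, Add(-3, -155))), 2) = Pow(Add(826, Mul(Rational(2, 5), -31, -158)), 2) = Pow(Add(826, Rational(9796, 5)), 2) = Pow(Rational(13926, 5), 2) = Rational(193933476, 25)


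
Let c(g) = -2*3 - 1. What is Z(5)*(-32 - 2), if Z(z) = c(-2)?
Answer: 238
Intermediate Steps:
c(g) = -7 (c(g) = -6 - 1 = -7)
Z(z) = -7
Z(5)*(-32 - 2) = -7*(-32 - 2) = -7*(-34) = 238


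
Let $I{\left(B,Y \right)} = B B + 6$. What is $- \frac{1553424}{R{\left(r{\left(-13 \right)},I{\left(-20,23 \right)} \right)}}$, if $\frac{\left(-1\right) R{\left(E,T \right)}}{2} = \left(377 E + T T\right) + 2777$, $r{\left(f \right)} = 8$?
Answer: $\frac{776712}{170629} \approx 4.552$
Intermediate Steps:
$I{\left(B,Y \right)} = 6 + B^{2}$ ($I{\left(B,Y \right)} = B^{2} + 6 = 6 + B^{2}$)
$R{\left(E,T \right)} = -5554 - 754 E - 2 T^{2}$ ($R{\left(E,T \right)} = - 2 \left(\left(377 E + T T\right) + 2777\right) = - 2 \left(\left(377 E + T^{2}\right) + 2777\right) = - 2 \left(\left(T^{2} + 377 E\right) + 2777\right) = - 2 \left(2777 + T^{2} + 377 E\right) = -5554 - 754 E - 2 T^{2}$)
$- \frac{1553424}{R{\left(r{\left(-13 \right)},I{\left(-20,23 \right)} \right)}} = - \frac{1553424}{-5554 - 6032 - 2 \left(6 + \left(-20\right)^{2}\right)^{2}} = - \frac{1553424}{-5554 - 6032 - 2 \left(6 + 400\right)^{2}} = - \frac{1553424}{-5554 - 6032 - 2 \cdot 406^{2}} = - \frac{1553424}{-5554 - 6032 - 329672} = - \frac{1553424}{-341258} = \left(-1553424\right) \left(- \frac{1}{341258}\right) = \frac{776712}{170629}$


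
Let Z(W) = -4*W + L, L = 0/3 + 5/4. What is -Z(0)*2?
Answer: -5/2 ≈ -2.5000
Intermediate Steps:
L = 5/4 (L = 0*(1/3) + 5*(1/4) = 0 + 5/4 = 5/4 ≈ 1.2500)
Z(W) = 5/4 - 4*W (Z(W) = -4*W + 5/4 = 5/4 - 4*W)
-Z(0)*2 = -(5/4 - 4*0)*2 = -(5/4 + 0)*2 = -1*5/4*2 = -5/4*2 = -5/2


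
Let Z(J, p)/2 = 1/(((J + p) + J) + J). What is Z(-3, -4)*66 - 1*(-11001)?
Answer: 142881/13 ≈ 10991.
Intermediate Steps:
Z(J, p) = 2/(p + 3*J) (Z(J, p) = 2/(((J + p) + J) + J) = 2/((p + 2*J) + J) = 2/(p + 3*J))
Z(-3, -4)*66 - 1*(-11001) = (2/(-4 + 3*(-3)))*66 - 1*(-11001) = (2/(-4 - 9))*66 + 11001 = (2/(-13))*66 + 11001 = (2*(-1/13))*66 + 11001 = -2/13*66 + 11001 = -132/13 + 11001 = 142881/13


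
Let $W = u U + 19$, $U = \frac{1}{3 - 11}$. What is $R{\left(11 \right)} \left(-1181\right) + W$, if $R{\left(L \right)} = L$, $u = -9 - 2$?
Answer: $- \frac{103765}{8} \approx -12971.0$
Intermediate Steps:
$U = - \frac{1}{8}$ ($U = \frac{1}{-8} = - \frac{1}{8} \approx -0.125$)
$u = -11$
$W = \frac{163}{8}$ ($W = \left(-11\right) \left(- \frac{1}{8}\right) + 19 = \frac{11}{8} + 19 = \frac{163}{8} \approx 20.375$)
$R{\left(11 \right)} \left(-1181\right) + W = 11 \left(-1181\right) + \frac{163}{8} = -12991 + \frac{163}{8} = - \frac{103765}{8}$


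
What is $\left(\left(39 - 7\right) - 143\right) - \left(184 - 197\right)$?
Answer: $-98$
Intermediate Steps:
$\left(\left(39 - 7\right) - 143\right) - \left(184 - 197\right) = \left(32 - 143\right) - -13 = -111 + 13 = -98$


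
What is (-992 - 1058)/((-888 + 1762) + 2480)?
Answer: -1025/1677 ≈ -0.61121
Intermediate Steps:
(-992 - 1058)/((-888 + 1762) + 2480) = -2050/(874 + 2480) = -2050/3354 = -2050*1/3354 = -1025/1677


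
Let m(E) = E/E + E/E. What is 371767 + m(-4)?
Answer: 371769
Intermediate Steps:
m(E) = 2 (m(E) = 1 + 1 = 2)
371767 + m(-4) = 371767 + 2 = 371769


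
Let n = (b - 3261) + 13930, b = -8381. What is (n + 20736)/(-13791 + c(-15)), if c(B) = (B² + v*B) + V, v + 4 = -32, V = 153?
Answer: -23024/12873 ≈ -1.7885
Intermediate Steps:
v = -36 (v = -4 - 32 = -36)
c(B) = 153 + B² - 36*B (c(B) = (B² - 36*B) + 153 = 153 + B² - 36*B)
n = 2288 (n = (-8381 - 3261) + 13930 = -11642 + 13930 = 2288)
(n + 20736)/(-13791 + c(-15)) = (2288 + 20736)/(-13791 + (153 + (-15)² - 36*(-15))) = 23024/(-13791 + (153 + 225 + 540)) = 23024/(-13791 + 918) = 23024/(-12873) = 23024*(-1/12873) = -23024/12873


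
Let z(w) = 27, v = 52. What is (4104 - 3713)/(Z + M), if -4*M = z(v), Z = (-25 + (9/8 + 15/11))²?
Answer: 3027904/3872089 ≈ 0.78198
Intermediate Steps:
Z = 3924361/7744 (Z = (-25 + (9*(⅛) + 15*(1/11)))² = (-25 + (9/8 + 15/11))² = (-25 + 219/88)² = (-1981/88)² = 3924361/7744 ≈ 506.76)
M = -27/4 (M = -¼*27 = -27/4 ≈ -6.7500)
(4104 - 3713)/(Z + M) = (4104 - 3713)/(3924361/7744 - 27/4) = 391/(3872089/7744) = 391*(7744/3872089) = 3027904/3872089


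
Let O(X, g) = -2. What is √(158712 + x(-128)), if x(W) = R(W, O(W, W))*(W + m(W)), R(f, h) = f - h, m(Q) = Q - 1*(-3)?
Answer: √190590 ≈ 436.57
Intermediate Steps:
m(Q) = 3 + Q (m(Q) = Q + 3 = 3 + Q)
x(W) = (2 + W)*(3 + 2*W) (x(W) = (W - 1*(-2))*(W + (3 + W)) = (W + 2)*(3 + 2*W) = (2 + W)*(3 + 2*W))
√(158712 + x(-128)) = √(158712 + (2 - 128)*(3 + 2*(-128))) = √(158712 - 126*(3 - 256)) = √(158712 - 126*(-253)) = √(158712 + 31878) = √190590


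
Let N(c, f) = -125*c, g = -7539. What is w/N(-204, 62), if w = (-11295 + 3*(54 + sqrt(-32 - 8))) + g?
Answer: -1556/2125 + I*sqrt(10)/4250 ≈ -0.73223 + 0.00074407*I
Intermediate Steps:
w = -18672 + 6*I*sqrt(10) (w = (-11295 + 3*(54 + sqrt(-32 - 8))) - 7539 = (-11295 + 3*(54 + sqrt(-40))) - 7539 = (-11295 + 3*(54 + 2*I*sqrt(10))) - 7539 = (-11295 + (162 + 6*I*sqrt(10))) - 7539 = (-11133 + 6*I*sqrt(10)) - 7539 = -18672 + 6*I*sqrt(10) ≈ -18672.0 + 18.974*I)
w/N(-204, 62) = (-18672 + 6*I*sqrt(10))/((-125*(-204))) = (-18672 + 6*I*sqrt(10))/25500 = (-18672 + 6*I*sqrt(10))*(1/25500) = -1556/2125 + I*sqrt(10)/4250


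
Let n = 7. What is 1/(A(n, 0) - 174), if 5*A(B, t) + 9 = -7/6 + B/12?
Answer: -12/2111 ≈ -0.0056845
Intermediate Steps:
A(B, t) = -61/30 + B/60 (A(B, t) = -9/5 + (-7/6 + B/12)/5 = -9/5 + (-7/30 + B/60) = -61/30 + B/60)
1/(A(n, 0) - 174) = 1/((-61/30 + (1/60)*7) - 174) = 1/((-61/30 + 7/60) - 174) = 1/(-23/12 - 174) = 1/(-2111/12) = -12/2111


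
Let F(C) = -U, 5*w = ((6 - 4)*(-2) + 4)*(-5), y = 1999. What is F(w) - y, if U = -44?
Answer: -1955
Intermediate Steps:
w = 0 (w = (((6 - 4)*(-2) + 4)*(-5))/5 = ((2*(-2) + 4)*(-5))/5 = ((-4 + 4)*(-5))/5 = (0*(-5))/5 = (⅕)*0 = 0)
F(C) = 44 (F(C) = -1*(-44) = 44)
F(w) - y = 44 - 1*1999 = 44 - 1999 = -1955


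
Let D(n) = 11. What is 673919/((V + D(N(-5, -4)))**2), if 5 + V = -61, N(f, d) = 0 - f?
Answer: 673919/3025 ≈ 222.78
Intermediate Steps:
N(f, d) = -f
V = -66 (V = -5 - 61 = -66)
673919/((V + D(N(-5, -4)))**2) = 673919/((-66 + 11)**2) = 673919/((-55)**2) = 673919/3025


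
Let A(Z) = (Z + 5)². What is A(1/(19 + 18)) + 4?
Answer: 40072/1369 ≈ 29.271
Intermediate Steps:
A(Z) = (5 + Z)²
A(1/(19 + 18)) + 4 = (5 + 1/(19 + 18))² + 4 = (5 + 1/37)² + 4 = (186/37)² + 4 = 34596/1369 + 4 = 40072/1369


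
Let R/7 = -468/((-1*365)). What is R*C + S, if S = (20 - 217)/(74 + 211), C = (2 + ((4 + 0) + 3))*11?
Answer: 18472087/20805 ≈ 887.87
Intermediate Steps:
R = 3276/365 (R = 7*(-468/((-1*365))) = 7*(-468/(-365)) = 7*(-468*(-1/365)) = 7*(468/365) = 3276/365 ≈ 8.9753)
C = 99 (C = (2 + (4 + 3))*11 = (2 + 7)*11 = 9*11 = 99)
S = -197/285 ≈ -0.69123
R*C + S = (3276/365)*99 - 197/285 = 324324/365 - 197/285 = 18472087/20805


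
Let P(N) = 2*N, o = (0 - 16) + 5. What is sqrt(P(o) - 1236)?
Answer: I*sqrt(1258) ≈ 35.468*I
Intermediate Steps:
o = -11 (o = -16 + 5 = -11)
sqrt(P(o) - 1236) = sqrt(2*(-11) - 1236) = sqrt(-22 - 1236) = sqrt(-1258) = I*sqrt(1258)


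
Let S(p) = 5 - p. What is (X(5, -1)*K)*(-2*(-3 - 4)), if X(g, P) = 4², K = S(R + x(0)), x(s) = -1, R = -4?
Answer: 2240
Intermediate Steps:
K = 10 (K = 5 - (-4 - 1) = 5 - 1*(-5) = 5 + 5 = 10)
X(g, P) = 16
(X(5, -1)*K)*(-2*(-3 - 4)) = (16*10)*(-2*(-3 - 4)) = 160*(-2*(-7)) = 160*14 = 2240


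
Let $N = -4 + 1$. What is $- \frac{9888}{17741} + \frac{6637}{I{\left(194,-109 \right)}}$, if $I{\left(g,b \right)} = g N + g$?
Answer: $- \frac{121583561}{6883508} \approx -17.663$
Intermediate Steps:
$N = -3$
$I{\left(g,b \right)} = - 2 g$ ($I{\left(g,b \right)} = g \left(-3\right) + g = - 3 g + g = - 2 g$)
$- \frac{9888}{17741} + \frac{6637}{I{\left(194,-109 \right)}} = - \frac{9888}{17741} + \frac{6637}{\left(-2\right) 194} = \left(-9888\right) \frac{1}{17741} + \frac{6637}{-388} = - \frac{9888}{17741} + 6637 \left(- \frac{1}{388}\right) = - \frac{9888}{17741} - \frac{6637}{388} = - \frac{121583561}{6883508}$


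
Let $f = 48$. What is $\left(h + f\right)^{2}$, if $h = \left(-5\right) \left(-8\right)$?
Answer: $7744$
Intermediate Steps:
$h = 40$
$\left(h + f\right)^{2} = \left(40 + 48\right)^{2} = 88^{2} = 7744$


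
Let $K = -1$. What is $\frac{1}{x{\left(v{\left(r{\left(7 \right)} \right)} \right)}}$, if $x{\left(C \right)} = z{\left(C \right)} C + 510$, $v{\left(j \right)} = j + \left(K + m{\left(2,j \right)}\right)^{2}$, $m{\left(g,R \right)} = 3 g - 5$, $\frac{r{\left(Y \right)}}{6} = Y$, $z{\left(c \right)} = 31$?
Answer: $\frac{1}{1812} \approx 0.00055188$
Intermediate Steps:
$r{\left(Y \right)} = 6 Y$
$m{\left(g,R \right)} = -5 + 3 g$
$v{\left(j \right)} = j$ ($v{\left(j \right)} = j + \left(-1 + \left(-5 + 3 \cdot 2\right)\right)^{2} = j + \left(-1 + \left(-5 + 6\right)\right)^{2} = j + \left(-1 + 1\right)^{2} = j + 0^{2} = j + 0 = j$)
$x{\left(C \right)} = 510 + 31 C$ ($x{\left(C \right)} = 31 C + 510 = 510 + 31 C$)
$\frac{1}{x{\left(v{\left(r{\left(7 \right)} \right)} \right)}} = \frac{1}{510 + 31 \cdot 6 \cdot 7} = \frac{1}{510 + 31 \cdot 42} = \frac{1}{510 + 1302} = \frac{1}{1812}$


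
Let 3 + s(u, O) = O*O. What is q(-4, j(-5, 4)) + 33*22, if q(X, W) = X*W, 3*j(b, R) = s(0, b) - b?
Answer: 690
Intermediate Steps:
s(u, O) = -3 + O**2 (s(u, O) = -3 + O*O = -3 + O**2)
j(b, R) = -1 - b/3 + b**2/3 (j(b, R) = ((-3 + b**2) - b)/3 = (-3 + b**2 - b)/3 = -1 - b/3 + b**2/3)
q(X, W) = W*X
q(-4, j(-5, 4)) + 33*22 = (-1 - 1/3*(-5) + (1/3)*(-5)**2)*(-4) + 33*22 = (-1 + 5/3 + (1/3)*25)*(-4) + 726 = (-1 + 5/3 + 25/3)*(-4) + 726 = 9*(-4) + 726 = -36 + 726 = 690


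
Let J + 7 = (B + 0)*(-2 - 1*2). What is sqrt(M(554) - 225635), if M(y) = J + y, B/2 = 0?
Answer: 8*I*sqrt(3517) ≈ 474.43*I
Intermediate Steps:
B = 0 (B = 2*0 = 0)
J = -7 (J = -7 + (0 + 0)*(-2 - 1*2) = -7 + 0*(-2 - 2) = -7 + 0*(-4) = -7 + 0 = -7)
M(y) = -7 + y
sqrt(M(554) - 225635) = sqrt((-7 + 554) - 225635) = sqrt(547 - 225635) = sqrt(-225088) = 8*I*sqrt(3517)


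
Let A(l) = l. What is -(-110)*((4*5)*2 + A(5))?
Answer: 4950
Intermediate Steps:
-(-110)*((4*5)*2 + A(5)) = -(-110)*((4*5)*2 + 5) = -(-110)*(20*2 + 5) = -(-110)*(40 + 5) = -(-110)*45 = -55*(-90) = 4950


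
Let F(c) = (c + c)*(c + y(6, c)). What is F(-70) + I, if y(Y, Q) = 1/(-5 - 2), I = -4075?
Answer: 5745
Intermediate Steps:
y(Y, Q) = -⅐ (y(Y, Q) = 1/(-7) = -⅐)
F(c) = 2*c*(-⅐ + c) (F(c) = (c + c)*(c - ⅐) = (2*c)*(-⅐ + c) = 2*c*(-⅐ + c))
F(-70) + I = (2/7)*(-70)*(-1 + 7*(-70)) - 4075 = (2/7)*(-70)*(-1 - 490) - 4075 = (2/7)*(-70)*(-491) - 4075 = 9820 - 4075 = 5745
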